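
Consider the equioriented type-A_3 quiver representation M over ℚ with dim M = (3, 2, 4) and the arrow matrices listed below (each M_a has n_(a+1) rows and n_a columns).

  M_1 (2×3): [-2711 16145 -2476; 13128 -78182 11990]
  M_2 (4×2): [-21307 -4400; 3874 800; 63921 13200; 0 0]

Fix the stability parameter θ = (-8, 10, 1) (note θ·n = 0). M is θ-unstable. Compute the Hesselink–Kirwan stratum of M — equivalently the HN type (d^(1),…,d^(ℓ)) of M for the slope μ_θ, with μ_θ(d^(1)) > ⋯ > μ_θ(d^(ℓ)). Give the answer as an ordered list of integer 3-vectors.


Interval decomposition of M: I[1,1], I[1,2], I[1,3], I[3,3]^3.
HN type (ℓ=4): μ^(1)=10; μ^(2)=11/2; μ^(3)=1; μ^(4)=-8

((0, 1, 0); (0, 1, 1); (0, 0, 3); (3, 0, 0))


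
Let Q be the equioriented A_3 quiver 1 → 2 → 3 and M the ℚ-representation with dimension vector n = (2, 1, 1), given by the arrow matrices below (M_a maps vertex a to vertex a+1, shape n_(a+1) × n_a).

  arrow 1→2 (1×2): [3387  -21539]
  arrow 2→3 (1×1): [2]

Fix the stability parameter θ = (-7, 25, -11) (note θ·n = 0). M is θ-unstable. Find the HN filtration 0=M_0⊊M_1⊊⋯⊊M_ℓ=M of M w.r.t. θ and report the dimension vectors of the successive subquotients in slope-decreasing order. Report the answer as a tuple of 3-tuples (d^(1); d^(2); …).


Via rank(M_{q-1}∘⋯∘M_p): M ≅ I[1,1], I[1,3].
μ_θ-semistable layers: μ^(1)=7; μ^(2)=-7

((0, 1, 1); (2, 0, 0))


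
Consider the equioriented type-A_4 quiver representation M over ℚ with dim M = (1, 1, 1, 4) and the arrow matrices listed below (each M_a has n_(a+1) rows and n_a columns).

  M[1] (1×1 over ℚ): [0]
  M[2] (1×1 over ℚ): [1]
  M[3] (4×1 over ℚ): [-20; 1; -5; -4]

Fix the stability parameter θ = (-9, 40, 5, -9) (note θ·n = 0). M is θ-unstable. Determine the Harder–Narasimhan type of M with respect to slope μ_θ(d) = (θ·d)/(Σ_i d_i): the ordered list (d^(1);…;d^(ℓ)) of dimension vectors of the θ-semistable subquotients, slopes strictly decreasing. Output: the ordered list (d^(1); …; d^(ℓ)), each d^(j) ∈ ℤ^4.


Interval decomposition of M: I[1,1], I[2,4], I[4,4]^3.
HN type (ℓ=2): μ^(1)=12; μ^(2)=-9

((0, 1, 1, 1); (1, 0, 0, 3))


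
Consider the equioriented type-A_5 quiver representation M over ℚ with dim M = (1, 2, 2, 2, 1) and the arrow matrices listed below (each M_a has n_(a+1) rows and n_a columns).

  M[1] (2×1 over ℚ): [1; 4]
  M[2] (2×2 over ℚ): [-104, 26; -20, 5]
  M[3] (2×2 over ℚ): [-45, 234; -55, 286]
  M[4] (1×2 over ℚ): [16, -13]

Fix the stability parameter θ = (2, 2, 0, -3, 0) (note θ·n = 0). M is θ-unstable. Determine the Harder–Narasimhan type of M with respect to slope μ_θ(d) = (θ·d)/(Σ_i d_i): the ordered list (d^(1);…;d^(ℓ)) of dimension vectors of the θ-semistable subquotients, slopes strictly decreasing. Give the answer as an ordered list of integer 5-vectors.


Barcode: M ≅ I[1,2], I[2,3], I[3,5], I[4,4]. HN layers by μ_θ (5 steps, strictly decreasing):
  μ^(1)=2; μ^(2)=1; μ^(3)=0; μ^(4)=-3/2; μ^(5)=-3

((1, 1, 0, 0, 0); (0, 1, 1, 0, 0); (0, 0, 0, 0, 1); (0, 0, 1, 1, 0); (0, 0, 0, 1, 0))


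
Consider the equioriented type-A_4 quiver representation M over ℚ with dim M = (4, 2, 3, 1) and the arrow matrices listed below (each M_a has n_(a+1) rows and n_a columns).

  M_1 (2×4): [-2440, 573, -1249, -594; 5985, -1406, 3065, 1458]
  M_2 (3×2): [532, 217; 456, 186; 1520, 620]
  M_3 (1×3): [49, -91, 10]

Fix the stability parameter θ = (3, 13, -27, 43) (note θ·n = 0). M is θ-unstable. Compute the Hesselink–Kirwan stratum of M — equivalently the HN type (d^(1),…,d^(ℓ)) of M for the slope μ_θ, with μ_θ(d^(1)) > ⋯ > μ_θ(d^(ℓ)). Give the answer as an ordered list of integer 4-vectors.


Via rank(M_{q-1}∘⋯∘M_p): M ≅ I[1,1]^2, I[1,2], I[1,4], I[3,3]^2.
μ_θ-semistable layers: μ^(1)=43; μ^(2)=13; μ^(3)=3; μ^(4)=-11/3; μ^(5)=-27

((0, 0, 0, 1); (0, 1, 0, 0); (3, 0, 0, 0); (1, 1, 1, 0); (0, 0, 2, 0))


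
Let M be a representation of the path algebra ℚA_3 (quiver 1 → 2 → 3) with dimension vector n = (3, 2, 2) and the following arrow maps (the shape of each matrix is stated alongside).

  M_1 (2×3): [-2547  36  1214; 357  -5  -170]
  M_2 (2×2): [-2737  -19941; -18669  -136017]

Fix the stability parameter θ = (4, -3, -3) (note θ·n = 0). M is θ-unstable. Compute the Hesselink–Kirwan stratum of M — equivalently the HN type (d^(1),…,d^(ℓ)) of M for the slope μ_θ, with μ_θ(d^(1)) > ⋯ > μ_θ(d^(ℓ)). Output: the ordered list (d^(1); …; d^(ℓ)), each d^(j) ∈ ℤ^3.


Via rank(M_{q-1}∘⋯∘M_p): M ≅ I[1,1], I[1,2], I[1,3], I[3,3].
μ_θ-semistable layers: μ^(1)=4; μ^(2)=1/2; μ^(3)=-2/3; μ^(4)=-3

((1, 0, 0); (1, 1, 0); (1, 1, 1); (0, 0, 1))


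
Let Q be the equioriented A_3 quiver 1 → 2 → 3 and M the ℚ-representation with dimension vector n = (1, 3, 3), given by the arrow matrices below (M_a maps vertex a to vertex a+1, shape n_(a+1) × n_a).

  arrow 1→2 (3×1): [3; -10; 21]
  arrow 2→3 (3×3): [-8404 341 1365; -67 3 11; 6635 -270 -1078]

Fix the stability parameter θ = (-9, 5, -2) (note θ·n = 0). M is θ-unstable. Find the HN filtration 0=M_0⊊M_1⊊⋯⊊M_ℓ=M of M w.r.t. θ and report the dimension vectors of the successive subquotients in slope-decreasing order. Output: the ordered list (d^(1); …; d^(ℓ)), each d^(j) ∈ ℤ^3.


Barcode: M ≅ I[1,3], I[2,2], I[2,3], I[3,3]. HN layers by μ_θ (4 steps, strictly decreasing):
  μ^(1)=5; μ^(2)=3/2; μ^(3)=-2; μ^(4)=-9

((0, 1, 0); (0, 2, 2); (0, 0, 1); (1, 0, 0))


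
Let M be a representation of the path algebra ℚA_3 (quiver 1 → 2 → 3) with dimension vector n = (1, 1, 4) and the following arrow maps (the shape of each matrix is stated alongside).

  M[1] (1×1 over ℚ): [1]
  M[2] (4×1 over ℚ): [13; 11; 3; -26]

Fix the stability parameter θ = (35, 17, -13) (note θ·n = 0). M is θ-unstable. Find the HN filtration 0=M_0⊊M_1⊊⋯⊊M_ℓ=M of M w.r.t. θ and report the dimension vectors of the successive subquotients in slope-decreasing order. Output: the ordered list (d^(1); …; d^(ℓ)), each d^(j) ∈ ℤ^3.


Interval decomposition of M: I[1,3], I[3,3]^3.
HN type (ℓ=2): μ^(1)=13; μ^(2)=-13

((1, 1, 1); (0, 0, 3))


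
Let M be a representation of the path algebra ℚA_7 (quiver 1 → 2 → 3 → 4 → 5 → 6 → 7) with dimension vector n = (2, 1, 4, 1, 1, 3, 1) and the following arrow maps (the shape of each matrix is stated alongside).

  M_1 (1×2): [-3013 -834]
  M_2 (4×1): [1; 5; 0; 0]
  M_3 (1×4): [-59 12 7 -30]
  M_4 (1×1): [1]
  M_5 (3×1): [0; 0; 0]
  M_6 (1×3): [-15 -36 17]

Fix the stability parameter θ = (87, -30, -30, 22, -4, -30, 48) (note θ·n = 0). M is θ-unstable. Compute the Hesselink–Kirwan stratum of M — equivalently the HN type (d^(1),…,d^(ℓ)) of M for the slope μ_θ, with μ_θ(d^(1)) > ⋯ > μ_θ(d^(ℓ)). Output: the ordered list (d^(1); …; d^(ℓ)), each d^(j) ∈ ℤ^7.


Barcode: M ≅ I[1,1], I[1,5], I[3,3]^3, I[6,6]^2, I[6,7]. HN layers by μ_θ (4 steps, strictly decreasing):
  μ^(1)=87; μ^(2)=48; μ^(3)=9; μ^(4)=-30

((1, 0, 0, 0, 0, 0, 0); (0, 0, 0, 0, 0, 0, 1); (1, 1, 1, 1, 1, 0, 0); (0, 0, 3, 0, 0, 3, 0))


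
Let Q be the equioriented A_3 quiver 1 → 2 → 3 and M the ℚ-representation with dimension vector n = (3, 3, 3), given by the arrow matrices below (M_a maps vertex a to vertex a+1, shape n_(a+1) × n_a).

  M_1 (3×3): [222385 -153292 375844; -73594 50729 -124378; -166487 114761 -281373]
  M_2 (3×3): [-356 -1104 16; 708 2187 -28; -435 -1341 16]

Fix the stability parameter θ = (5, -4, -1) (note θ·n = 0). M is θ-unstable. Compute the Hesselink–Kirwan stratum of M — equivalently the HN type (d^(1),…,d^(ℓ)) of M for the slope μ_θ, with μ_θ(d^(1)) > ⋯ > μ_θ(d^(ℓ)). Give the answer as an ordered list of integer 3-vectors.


Via rank(M_{q-1}∘⋯∘M_p): M ≅ I[1,2], I[1,3]^2, I[3,3].
μ_θ-semistable layers: μ^(1)=1/2; μ^(2)=0; μ^(3)=-1

((1, 1, 0); (2, 2, 2); (0, 0, 1))


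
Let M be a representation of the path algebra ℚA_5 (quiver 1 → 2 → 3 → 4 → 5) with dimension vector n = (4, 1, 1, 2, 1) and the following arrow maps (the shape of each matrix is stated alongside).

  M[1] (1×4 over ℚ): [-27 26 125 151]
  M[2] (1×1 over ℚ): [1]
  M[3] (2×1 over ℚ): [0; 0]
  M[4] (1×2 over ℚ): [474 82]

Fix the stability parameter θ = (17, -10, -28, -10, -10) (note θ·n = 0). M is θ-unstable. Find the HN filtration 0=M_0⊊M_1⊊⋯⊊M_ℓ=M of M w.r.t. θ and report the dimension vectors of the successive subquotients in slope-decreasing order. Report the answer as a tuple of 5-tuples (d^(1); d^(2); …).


Barcode: M ≅ I[1,1]^3, I[1,3], I[4,4], I[4,5]. HN layers by μ_θ (3 steps, strictly decreasing):
  μ^(1)=17; μ^(2)=-7; μ^(3)=-10

((3, 0, 0, 0, 0); (1, 1, 1, 0, 0); (0, 0, 0, 2, 1))


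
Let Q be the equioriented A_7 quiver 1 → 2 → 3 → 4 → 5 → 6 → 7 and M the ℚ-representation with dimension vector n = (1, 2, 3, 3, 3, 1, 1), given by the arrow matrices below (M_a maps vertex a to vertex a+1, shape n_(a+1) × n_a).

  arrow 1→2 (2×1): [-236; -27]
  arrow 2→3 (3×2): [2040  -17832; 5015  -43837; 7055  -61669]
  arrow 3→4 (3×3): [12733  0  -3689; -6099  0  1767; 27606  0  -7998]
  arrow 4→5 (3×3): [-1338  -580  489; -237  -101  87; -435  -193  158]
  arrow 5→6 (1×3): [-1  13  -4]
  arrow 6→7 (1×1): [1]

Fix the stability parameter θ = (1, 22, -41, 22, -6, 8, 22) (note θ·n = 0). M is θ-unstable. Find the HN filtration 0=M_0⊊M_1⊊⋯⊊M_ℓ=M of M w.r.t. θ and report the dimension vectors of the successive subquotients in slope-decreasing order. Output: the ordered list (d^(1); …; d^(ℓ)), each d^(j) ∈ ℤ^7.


Via rank(M_{q-1}∘⋯∘M_p): M ≅ I[1,4], I[2,2], I[3,3]^2, I[4,5], I[4,7], I[5,5].
μ_θ-semistable layers: μ^(1)=22; μ^(2)=8; μ^(3)=-6; μ^(4)=-41

((0, 1, 0, 1, 0, 0, 1); (0, 0, 0, 2, 2, 1, 0); (1, 1, 1, 0, 1, 0, 0); (0, 0, 2, 0, 0, 0, 0))


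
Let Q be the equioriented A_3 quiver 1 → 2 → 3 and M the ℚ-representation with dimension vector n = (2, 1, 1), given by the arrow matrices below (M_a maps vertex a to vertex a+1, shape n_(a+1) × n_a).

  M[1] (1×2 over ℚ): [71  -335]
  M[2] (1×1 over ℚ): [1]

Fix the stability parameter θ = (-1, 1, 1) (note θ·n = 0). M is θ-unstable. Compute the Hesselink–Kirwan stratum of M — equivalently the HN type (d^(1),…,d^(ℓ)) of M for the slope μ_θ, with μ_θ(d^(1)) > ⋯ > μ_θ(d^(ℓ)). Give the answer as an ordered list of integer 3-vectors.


Barcode: M ≅ I[1,1], I[1,3]. HN layers by μ_θ (2 steps, strictly decreasing):
  μ^(1)=1; μ^(2)=-1

((0, 1, 1); (2, 0, 0))


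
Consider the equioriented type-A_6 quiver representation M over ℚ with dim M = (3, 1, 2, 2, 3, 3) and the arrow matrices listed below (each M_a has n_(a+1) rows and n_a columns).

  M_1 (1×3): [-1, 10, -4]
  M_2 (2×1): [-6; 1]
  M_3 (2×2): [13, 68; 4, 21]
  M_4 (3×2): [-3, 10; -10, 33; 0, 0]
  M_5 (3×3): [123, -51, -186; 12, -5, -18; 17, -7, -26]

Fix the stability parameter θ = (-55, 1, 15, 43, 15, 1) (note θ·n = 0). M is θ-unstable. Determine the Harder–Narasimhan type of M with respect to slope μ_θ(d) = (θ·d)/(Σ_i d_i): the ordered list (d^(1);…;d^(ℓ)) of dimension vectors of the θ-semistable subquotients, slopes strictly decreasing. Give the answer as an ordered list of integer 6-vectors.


Barcode: M ≅ I[1,1]^2, I[1,6], I[3,6], I[5,5], I[6,6]. HN layers by μ_θ (4 steps, strictly decreasing):
  μ^(1)=59/3; μ^(2)=15; μ^(3)=1; μ^(4)=-55

((0, 0, 0, 2, 2, 2); (0, 0, 2, 0, 1, 0); (0, 1, 0, 0, 0, 1); (3, 0, 0, 0, 0, 0))


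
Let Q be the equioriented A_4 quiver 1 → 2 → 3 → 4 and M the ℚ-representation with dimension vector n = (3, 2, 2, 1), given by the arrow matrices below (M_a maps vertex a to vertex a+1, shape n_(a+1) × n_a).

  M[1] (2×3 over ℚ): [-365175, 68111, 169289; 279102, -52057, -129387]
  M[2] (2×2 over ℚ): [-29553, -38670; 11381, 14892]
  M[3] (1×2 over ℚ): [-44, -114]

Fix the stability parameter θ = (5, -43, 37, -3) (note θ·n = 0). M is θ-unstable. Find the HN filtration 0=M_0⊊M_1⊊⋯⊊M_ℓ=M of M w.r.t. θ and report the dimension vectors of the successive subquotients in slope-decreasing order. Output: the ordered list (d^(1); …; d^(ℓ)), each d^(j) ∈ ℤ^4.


Via rank(M_{q-1}∘⋯∘M_p): M ≅ I[1,1], I[1,3], I[1,4].
μ_θ-semistable layers: μ^(1)=37; μ^(2)=17; μ^(3)=5; μ^(4)=-19

((0, 0, 1, 0); (0, 0, 1, 1); (1, 0, 0, 0); (2, 2, 0, 0))


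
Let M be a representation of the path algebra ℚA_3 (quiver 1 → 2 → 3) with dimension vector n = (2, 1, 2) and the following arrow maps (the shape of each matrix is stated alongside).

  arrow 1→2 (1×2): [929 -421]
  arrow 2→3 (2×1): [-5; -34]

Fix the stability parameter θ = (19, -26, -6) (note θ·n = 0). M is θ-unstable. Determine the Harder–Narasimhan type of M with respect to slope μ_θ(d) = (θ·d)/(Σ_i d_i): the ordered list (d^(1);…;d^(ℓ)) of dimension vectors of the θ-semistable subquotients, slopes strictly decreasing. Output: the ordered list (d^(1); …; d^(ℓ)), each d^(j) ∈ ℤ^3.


Interval decomposition of M: I[1,1], I[1,3], I[3,3].
HN type (ℓ=3): μ^(1)=19; μ^(2)=-13/3; μ^(3)=-6

((1, 0, 0); (1, 1, 1); (0, 0, 1))


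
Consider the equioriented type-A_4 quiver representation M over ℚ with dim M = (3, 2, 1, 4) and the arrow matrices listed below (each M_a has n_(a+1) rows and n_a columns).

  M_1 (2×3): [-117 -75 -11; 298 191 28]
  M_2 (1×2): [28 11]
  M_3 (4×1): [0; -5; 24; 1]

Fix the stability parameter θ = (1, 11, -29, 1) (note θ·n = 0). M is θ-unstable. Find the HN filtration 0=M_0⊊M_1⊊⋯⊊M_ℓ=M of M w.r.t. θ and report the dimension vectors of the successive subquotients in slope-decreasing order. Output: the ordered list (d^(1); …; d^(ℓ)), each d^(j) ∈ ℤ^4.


Barcode: M ≅ I[1,1], I[1,2], I[1,4], I[4,4]^3. HN layers by μ_θ (3 steps, strictly decreasing):
  μ^(1)=11; μ^(2)=1; μ^(3)=-17/3

((0, 1, 0, 0); (2, 0, 0, 4); (1, 1, 1, 0))


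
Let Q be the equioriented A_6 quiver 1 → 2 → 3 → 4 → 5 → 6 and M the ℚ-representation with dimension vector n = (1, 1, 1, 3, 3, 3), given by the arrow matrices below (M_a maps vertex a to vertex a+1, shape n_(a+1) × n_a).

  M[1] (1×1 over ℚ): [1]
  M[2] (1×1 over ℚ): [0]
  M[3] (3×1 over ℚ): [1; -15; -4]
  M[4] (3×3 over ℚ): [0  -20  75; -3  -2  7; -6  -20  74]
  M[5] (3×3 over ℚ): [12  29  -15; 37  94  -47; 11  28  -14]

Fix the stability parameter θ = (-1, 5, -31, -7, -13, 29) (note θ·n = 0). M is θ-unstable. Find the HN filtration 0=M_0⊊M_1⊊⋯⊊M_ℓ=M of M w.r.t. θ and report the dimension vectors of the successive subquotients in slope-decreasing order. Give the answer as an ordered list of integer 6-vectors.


Via rank(M_{q-1}∘⋯∘M_p): M ≅ I[1,2], I[3,6], I[4,4], I[4,6], I[5,6].
μ_θ-semistable layers: μ^(1)=29; μ^(2)=5; μ^(3)=-1; μ^(4)=-7; μ^(5)=-10; μ^(6)=-13; μ^(7)=-31

((0, 0, 0, 0, 0, 3); (0, 1, 0, 0, 0, 0); (1, 0, 0, 0, 0, 0); (0, 0, 0, 1, 0, 0); (0, 0, 0, 2, 2, 0); (0, 0, 0, 0, 1, 0); (0, 0, 1, 0, 0, 0))


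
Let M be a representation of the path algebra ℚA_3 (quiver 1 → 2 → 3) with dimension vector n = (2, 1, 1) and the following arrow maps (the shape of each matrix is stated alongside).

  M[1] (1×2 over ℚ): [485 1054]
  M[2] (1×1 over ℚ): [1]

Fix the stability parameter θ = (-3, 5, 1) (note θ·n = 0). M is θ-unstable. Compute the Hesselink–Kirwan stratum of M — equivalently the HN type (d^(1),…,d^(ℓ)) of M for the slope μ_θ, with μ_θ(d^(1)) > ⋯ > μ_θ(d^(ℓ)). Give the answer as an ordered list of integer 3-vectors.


Barcode: M ≅ I[1,1], I[1,3]. HN layers by μ_θ (2 steps, strictly decreasing):
  μ^(1)=3; μ^(2)=-3

((0, 1, 1); (2, 0, 0))


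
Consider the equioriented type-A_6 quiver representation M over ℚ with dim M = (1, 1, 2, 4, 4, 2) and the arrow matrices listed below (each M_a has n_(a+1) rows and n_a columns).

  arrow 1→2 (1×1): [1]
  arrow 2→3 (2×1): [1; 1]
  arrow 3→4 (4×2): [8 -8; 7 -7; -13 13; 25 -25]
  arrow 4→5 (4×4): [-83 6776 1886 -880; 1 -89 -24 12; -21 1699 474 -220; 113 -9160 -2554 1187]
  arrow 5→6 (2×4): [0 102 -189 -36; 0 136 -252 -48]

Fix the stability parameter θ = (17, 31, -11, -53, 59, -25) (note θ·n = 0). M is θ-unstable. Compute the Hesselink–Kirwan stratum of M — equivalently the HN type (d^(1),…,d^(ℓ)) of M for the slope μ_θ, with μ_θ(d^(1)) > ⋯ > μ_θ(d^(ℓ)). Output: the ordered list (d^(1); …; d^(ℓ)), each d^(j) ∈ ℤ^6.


Interval decomposition of M: I[1,3], I[3,6], I[4,5]^3, I[6,6].
HN type (ℓ=6): μ^(1)=59; μ^(2)=17; μ^(3)=37/3; μ^(4)=-25; μ^(5)=-32; μ^(6)=-53

((0, 0, 0, 0, 3, 0); (0, 0, 0, 0, 1, 1); (1, 1, 1, 0, 0, 0); (0, 0, 0, 0, 0, 1); (0, 0, 1, 1, 0, 0); (0, 0, 0, 3, 0, 0))


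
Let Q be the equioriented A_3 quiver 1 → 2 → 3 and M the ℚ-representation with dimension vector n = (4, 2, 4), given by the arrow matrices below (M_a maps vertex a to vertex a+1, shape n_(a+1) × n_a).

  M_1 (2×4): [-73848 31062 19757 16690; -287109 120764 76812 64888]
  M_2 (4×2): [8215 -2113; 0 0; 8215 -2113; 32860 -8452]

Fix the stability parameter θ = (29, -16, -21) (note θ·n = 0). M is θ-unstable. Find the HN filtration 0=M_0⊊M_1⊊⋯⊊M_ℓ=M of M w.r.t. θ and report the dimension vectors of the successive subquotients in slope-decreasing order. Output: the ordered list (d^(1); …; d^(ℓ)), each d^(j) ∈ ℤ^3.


Barcode: M ≅ I[1,1]^2, I[1,2], I[1,3], I[3,3]^3. HN layers by μ_θ (4 steps, strictly decreasing):
  μ^(1)=29; μ^(2)=13/2; μ^(3)=-8/3; μ^(4)=-21

((2, 0, 0); (1, 1, 0); (1, 1, 1); (0, 0, 3))


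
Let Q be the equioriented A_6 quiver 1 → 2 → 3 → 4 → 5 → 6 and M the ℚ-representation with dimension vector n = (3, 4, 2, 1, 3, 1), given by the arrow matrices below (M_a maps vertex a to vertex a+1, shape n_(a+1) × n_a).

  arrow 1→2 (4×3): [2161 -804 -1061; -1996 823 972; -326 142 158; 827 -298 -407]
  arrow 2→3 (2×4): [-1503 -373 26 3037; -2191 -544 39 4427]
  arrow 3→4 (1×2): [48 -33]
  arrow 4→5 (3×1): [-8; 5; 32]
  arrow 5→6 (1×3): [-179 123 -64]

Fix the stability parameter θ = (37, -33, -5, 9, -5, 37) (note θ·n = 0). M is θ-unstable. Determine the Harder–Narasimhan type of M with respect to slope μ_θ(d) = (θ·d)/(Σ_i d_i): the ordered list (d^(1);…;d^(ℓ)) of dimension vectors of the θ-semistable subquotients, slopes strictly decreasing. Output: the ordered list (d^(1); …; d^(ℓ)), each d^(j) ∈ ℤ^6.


Interval decomposition of M: I[1,1], I[1,2], I[1,3], I[2,2], I[2,6], I[5,5]^2.
HN type (ℓ=5): μ^(1)=37; μ^(2)=2; μ^(3)=-1/3; μ^(4)=-5; μ^(5)=-33

((1, 0, 0, 0, 0, 1); (1, 1, 0, 1, 1, 0); (1, 1, 1, 0, 0, 0); (0, 0, 1, 0, 2, 0); (0, 2, 0, 0, 0, 0))


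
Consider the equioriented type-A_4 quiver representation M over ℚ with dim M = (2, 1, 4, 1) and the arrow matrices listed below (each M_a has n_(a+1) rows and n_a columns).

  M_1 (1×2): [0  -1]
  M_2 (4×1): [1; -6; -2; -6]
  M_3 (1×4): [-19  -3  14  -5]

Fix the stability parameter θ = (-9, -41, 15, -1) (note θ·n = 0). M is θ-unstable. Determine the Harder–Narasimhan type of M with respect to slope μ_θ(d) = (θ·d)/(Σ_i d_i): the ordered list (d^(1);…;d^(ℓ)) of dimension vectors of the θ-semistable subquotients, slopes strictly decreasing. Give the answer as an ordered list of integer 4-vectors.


Via rank(M_{q-1}∘⋯∘M_p): M ≅ I[1,1], I[1,4], I[3,3]^3.
μ_θ-semistable layers: μ^(1)=15; μ^(2)=7; μ^(3)=-9; μ^(4)=-25

((0, 0, 3, 0); (0, 0, 1, 1); (1, 0, 0, 0); (1, 1, 0, 0))


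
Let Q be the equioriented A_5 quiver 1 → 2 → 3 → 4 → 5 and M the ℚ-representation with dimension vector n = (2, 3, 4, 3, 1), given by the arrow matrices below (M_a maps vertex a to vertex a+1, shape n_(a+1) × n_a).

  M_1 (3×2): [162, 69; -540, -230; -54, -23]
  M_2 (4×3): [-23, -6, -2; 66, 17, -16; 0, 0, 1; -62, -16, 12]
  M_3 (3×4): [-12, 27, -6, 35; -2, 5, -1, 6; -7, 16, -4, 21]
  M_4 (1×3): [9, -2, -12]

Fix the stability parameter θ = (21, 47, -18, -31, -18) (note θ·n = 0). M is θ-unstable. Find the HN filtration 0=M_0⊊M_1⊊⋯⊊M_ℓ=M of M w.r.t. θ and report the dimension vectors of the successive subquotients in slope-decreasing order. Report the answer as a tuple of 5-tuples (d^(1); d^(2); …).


Interval decomposition of M: I[1,1], I[1,5], I[2,4]^2, I[3,3].
HN type (ℓ=4): μ^(1)=21; μ^(2)=1/5; μ^(3)=-2/3; μ^(4)=-18

((1, 0, 0, 0, 0); (1, 1, 1, 1, 1); (0, 2, 2, 2, 0); (0, 0, 1, 0, 0))


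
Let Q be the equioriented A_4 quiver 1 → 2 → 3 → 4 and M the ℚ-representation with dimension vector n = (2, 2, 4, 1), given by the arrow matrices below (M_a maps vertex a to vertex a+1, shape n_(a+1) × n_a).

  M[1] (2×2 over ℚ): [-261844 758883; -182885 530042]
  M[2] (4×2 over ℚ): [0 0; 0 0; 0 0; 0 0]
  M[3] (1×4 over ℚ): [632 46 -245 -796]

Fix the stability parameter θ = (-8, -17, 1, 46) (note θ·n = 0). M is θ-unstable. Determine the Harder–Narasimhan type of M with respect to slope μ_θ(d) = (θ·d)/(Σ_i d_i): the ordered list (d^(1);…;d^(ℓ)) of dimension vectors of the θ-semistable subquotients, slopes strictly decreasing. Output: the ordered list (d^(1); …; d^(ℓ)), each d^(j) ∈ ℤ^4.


Barcode: M ≅ I[1,2]^2, I[3,3]^3, I[3,4]. HN layers by μ_θ (3 steps, strictly decreasing):
  μ^(1)=46; μ^(2)=1; μ^(3)=-25/2

((0, 0, 0, 1); (0, 0, 4, 0); (2, 2, 0, 0))


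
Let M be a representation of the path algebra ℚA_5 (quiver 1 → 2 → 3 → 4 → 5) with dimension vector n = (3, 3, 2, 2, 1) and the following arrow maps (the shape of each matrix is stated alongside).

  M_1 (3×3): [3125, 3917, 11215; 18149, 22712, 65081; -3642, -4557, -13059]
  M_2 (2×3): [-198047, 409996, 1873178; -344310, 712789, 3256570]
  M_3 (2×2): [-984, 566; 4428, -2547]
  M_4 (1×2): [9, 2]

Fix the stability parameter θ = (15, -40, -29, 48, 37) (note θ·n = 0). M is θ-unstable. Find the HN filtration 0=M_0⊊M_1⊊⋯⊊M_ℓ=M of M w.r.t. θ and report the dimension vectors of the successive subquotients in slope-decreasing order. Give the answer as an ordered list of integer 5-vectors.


Via rank(M_{q-1}∘⋯∘M_p): M ≅ I[1,2], I[1,3], I[1,4], I[4,5].
μ_θ-semistable layers: μ^(1)=48; μ^(2)=85/2; μ^(3)=-25/2; μ^(4)=-18

((0, 0, 0, 1, 0); (0, 0, 0, 1, 1); (1, 1, 0, 0, 0); (2, 2, 2, 0, 0))


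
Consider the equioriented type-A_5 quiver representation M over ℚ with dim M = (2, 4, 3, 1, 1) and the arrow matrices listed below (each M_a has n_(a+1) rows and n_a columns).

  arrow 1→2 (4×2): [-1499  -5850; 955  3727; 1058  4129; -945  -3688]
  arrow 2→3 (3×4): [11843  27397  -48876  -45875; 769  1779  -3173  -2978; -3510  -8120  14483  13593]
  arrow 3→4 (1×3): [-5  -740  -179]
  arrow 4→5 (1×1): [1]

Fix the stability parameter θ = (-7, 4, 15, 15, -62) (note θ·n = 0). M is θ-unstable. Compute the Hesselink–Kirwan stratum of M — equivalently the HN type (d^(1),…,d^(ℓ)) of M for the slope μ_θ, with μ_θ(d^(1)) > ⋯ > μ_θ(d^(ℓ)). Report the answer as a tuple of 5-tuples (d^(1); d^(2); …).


Interval decomposition of M: I[1,2], I[1,5], I[2,3]^2.
HN type (ℓ=3): μ^(1)=15; μ^(2)=4; μ^(3)=-7

((0, 0, 2, 0, 0); (0, 3, 0, 0, 0); (2, 1, 1, 1, 1))


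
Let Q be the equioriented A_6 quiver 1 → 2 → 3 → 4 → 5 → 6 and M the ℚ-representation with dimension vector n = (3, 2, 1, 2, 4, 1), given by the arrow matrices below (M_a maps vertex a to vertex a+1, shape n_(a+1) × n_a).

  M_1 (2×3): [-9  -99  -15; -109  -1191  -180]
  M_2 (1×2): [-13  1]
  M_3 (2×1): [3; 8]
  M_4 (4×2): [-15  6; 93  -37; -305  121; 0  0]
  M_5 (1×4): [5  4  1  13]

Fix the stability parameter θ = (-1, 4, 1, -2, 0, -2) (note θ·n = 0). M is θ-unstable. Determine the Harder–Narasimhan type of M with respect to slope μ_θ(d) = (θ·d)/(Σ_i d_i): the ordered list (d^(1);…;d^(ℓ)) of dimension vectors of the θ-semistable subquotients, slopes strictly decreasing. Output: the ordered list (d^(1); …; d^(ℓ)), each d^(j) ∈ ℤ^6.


Barcode: M ≅ I[1,1], I[1,2], I[1,5], I[4,6], I[5,5]^2. HN layers by μ_θ (5 steps, strictly decreasing):
  μ^(1)=4; μ^(2)=3/4; μ^(3)=0; μ^(4)=-1; μ^(5)=-2

((0, 1, 0, 0, 0, 0); (0, 1, 1, 1, 1, 0); (0, 0, 0, 0, 2, 0); (3, 0, 0, 0, 1, 1); (0, 0, 0, 1, 0, 0))


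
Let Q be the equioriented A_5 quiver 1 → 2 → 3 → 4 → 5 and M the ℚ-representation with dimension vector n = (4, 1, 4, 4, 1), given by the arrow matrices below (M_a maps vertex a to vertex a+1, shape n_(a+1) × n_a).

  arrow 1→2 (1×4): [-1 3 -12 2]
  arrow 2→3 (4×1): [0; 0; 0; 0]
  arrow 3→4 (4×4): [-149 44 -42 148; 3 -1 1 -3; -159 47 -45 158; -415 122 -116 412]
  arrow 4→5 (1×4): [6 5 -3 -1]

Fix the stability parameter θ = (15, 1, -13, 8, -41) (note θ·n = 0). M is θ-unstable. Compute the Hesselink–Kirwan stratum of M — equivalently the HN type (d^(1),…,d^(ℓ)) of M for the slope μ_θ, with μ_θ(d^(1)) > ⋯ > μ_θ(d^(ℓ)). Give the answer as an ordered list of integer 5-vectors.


Barcode: M ≅ I[1,1]^3, I[1,2], I[3,3], I[3,4]^2, I[3,5], I[4,4]. HN layers by μ_θ (4 steps, strictly decreasing):
  μ^(1)=15; μ^(2)=8; μ^(3)=-13; μ^(4)=-46/3

((3, 0, 0, 0, 0); (1, 1, 0, 3, 0); (0, 0, 3, 0, 0); (0, 0, 1, 1, 1))


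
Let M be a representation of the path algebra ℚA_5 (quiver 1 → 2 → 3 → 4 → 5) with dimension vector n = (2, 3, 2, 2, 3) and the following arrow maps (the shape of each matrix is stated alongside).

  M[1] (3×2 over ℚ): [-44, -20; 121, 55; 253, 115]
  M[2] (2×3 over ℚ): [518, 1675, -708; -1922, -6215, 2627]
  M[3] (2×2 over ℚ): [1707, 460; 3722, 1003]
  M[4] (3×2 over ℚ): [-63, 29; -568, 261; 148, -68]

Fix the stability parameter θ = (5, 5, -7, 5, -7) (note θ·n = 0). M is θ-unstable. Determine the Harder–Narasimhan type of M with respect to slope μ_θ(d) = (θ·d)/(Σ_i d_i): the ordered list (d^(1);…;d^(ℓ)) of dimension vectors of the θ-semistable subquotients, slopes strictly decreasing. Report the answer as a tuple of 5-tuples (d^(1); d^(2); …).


Barcode: M ≅ I[1,1], I[1,5], I[2,2], I[2,5], I[5,5]. HN layers by μ_θ (4 steps, strictly decreasing):
  μ^(1)=5; μ^(2)=1/5; μ^(3)=-1; μ^(4)=-7

((1, 1, 0, 0, 0); (1, 1, 1, 1, 1); (0, 1, 1, 1, 1); (0, 0, 0, 0, 1))


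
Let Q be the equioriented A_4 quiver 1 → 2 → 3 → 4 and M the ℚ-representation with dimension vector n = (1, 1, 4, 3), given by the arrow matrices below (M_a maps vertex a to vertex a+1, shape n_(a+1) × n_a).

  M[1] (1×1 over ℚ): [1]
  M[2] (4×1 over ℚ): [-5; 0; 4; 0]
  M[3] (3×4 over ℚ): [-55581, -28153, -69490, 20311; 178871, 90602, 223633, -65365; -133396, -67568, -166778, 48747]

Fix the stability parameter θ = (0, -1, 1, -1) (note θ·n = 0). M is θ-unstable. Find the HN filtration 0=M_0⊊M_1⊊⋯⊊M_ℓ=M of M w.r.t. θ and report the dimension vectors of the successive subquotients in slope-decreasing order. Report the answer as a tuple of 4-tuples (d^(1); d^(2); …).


Via rank(M_{q-1}∘⋯∘M_p): M ≅ I[1,4], I[3,3], I[3,4]^2.
μ_θ-semistable layers: μ^(1)=1; μ^(2)=0; μ^(3)=-1/2

((0, 0, 1, 0); (0, 0, 3, 3); (1, 1, 0, 0))


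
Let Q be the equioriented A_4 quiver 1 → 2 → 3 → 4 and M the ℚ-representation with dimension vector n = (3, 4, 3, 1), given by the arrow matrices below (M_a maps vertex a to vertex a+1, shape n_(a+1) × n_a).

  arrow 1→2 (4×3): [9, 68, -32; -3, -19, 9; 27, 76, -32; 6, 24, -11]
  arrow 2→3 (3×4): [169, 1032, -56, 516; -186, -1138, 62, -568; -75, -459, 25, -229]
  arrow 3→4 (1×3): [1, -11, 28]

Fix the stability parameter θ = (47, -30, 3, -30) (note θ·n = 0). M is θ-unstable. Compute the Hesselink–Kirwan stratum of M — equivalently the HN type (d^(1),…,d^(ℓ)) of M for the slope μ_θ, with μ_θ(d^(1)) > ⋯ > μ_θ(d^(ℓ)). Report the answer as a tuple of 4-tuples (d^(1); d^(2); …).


Interval decomposition of M: I[1,3]^2, I[1,4], I[2,2].
HN type (ℓ=3): μ^(1)=20/3; μ^(2)=-5/2; μ^(3)=-30

((2, 2, 2, 0); (1, 1, 1, 1); (0, 1, 0, 0))


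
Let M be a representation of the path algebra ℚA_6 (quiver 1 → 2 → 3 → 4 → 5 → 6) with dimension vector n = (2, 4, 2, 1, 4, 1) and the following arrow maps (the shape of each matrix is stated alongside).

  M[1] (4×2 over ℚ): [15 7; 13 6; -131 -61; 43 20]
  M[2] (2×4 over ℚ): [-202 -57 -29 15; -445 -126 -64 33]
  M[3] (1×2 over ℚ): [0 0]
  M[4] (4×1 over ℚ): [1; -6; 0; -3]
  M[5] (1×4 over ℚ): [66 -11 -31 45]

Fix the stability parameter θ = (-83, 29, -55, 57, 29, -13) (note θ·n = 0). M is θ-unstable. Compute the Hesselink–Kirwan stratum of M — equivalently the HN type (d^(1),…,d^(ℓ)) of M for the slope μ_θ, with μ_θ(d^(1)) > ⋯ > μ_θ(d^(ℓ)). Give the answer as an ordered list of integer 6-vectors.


Via rank(M_{q-1}∘⋯∘M_p): M ≅ I[1,3]^2, I[2,2]^2, I[4,6], I[5,5]^3.
μ_θ-semistable layers: μ^(1)=29; μ^(2)=73/3; μ^(3)=-13; μ^(4)=-83

((0, 2, 0, 0, 3, 0); (0, 0, 0, 1, 1, 1); (0, 2, 2, 0, 0, 0); (2, 0, 0, 0, 0, 0))


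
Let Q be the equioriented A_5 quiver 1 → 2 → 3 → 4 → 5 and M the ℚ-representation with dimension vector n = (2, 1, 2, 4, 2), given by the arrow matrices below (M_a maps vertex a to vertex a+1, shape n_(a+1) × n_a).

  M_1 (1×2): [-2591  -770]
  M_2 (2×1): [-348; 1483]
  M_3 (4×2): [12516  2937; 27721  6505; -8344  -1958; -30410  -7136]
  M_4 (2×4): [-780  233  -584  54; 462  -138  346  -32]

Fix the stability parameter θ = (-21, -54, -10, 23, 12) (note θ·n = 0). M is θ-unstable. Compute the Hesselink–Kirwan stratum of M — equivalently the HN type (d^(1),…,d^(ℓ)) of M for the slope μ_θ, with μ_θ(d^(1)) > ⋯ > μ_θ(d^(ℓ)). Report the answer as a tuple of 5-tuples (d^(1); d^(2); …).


Via rank(M_{q-1}∘⋯∘M_p): M ≅ I[1,1], I[1,5], I[3,5], I[4,4]^2.
μ_θ-semistable layers: μ^(1)=23; μ^(2)=35/2; μ^(3)=-10; μ^(4)=-21; μ^(5)=-75/2

((0, 0, 0, 2, 0); (0, 0, 0, 2, 2); (0, 0, 2, 0, 0); (1, 0, 0, 0, 0); (1, 1, 0, 0, 0))


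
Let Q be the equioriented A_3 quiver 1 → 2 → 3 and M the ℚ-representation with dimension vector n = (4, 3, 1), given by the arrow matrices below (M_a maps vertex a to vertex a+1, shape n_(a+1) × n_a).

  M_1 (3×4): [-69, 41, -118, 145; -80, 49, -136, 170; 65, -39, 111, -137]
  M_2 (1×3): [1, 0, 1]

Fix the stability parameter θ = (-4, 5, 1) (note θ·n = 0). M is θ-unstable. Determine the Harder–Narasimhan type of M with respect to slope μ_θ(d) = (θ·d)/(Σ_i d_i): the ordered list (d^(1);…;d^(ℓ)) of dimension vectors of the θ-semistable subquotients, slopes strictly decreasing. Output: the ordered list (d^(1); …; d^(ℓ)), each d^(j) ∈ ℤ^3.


Barcode: M ≅ I[1,1], I[1,2]^2, I[1,3]. HN layers by μ_θ (3 steps, strictly decreasing):
  μ^(1)=5; μ^(2)=3; μ^(3)=-4

((0, 2, 0); (0, 1, 1); (4, 0, 0))


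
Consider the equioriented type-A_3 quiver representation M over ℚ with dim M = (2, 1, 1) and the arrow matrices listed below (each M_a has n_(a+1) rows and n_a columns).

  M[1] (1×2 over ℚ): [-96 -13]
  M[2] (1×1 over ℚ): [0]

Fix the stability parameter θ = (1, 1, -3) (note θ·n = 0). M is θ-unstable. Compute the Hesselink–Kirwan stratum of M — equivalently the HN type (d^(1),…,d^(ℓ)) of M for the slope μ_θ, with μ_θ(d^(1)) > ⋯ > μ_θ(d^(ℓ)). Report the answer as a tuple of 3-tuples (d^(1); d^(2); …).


Via rank(M_{q-1}∘⋯∘M_p): M ≅ I[1,1], I[1,2], I[3,3].
μ_θ-semistable layers: μ^(1)=1; μ^(2)=-3

((2, 1, 0); (0, 0, 1))


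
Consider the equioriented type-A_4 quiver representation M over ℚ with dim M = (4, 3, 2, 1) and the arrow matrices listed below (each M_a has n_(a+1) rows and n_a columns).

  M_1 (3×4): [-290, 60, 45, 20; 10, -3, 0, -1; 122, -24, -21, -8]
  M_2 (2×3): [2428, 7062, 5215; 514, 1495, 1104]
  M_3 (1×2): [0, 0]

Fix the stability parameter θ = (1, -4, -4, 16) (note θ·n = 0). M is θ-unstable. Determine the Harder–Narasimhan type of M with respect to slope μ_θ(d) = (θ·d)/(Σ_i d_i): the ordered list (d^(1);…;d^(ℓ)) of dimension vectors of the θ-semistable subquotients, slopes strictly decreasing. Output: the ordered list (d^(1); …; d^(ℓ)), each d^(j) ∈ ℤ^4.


Via rank(M_{q-1}∘⋯∘M_p): M ≅ I[1,1]^2, I[1,3]^2, I[2,2], I[4,4].
μ_θ-semistable layers: μ^(1)=16; μ^(2)=1; μ^(3)=-7/3; μ^(4)=-4

((0, 0, 0, 1); (2, 0, 0, 0); (2, 2, 2, 0); (0, 1, 0, 0))


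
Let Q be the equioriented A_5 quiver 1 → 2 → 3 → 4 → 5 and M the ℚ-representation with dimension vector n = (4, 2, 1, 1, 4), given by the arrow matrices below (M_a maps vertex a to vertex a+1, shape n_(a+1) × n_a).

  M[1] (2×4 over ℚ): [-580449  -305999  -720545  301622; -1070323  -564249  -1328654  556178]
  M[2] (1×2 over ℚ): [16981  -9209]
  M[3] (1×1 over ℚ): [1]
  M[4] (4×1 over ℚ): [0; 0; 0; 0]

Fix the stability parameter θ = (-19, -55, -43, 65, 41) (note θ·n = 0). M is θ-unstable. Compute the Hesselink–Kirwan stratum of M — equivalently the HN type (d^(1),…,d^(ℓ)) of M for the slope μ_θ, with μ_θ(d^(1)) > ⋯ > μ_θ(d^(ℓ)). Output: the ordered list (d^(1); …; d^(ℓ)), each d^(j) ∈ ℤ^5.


Barcode: M ≅ I[1,1]^2, I[1,2], I[1,4], I[5,5]^4. HN layers by μ_θ (5 steps, strictly decreasing):
  μ^(1)=65; μ^(2)=41; μ^(3)=-19; μ^(4)=-37; μ^(5)=-39

((0, 0, 0, 1, 0); (0, 0, 0, 0, 4); (2, 0, 0, 0, 0); (1, 1, 0, 0, 0); (1, 1, 1, 0, 0))


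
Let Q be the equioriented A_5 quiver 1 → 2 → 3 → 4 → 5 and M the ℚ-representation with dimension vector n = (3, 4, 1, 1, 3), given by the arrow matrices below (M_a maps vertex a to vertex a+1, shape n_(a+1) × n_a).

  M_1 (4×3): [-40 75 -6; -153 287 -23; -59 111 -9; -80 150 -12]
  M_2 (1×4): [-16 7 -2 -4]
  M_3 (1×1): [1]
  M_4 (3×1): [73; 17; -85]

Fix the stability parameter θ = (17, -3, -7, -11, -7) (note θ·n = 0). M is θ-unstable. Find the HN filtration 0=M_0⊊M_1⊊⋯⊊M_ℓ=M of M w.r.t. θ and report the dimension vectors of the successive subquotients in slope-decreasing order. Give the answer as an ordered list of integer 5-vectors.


Interval decomposition of M: I[1,1], I[1,2], I[1,5], I[2,2]^2, I[5,5]^2.
HN type (ℓ=5): μ^(1)=17; μ^(2)=7; μ^(3)=-11/5; μ^(4)=-3; μ^(5)=-7

((1, 0, 0, 0, 0); (1, 1, 0, 0, 0); (1, 1, 1, 1, 1); (0, 2, 0, 0, 0); (0, 0, 0, 0, 2))


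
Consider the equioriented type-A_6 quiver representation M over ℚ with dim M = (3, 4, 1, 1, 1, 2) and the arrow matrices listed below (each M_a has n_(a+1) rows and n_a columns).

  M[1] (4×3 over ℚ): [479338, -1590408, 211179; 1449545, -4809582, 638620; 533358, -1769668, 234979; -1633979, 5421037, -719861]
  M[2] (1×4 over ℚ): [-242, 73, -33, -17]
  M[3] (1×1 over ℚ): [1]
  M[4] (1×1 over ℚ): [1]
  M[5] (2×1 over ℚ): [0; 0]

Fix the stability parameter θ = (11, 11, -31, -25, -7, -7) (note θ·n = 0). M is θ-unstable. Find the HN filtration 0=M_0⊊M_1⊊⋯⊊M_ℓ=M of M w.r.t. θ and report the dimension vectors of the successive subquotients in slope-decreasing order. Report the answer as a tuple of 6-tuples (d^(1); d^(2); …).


Barcode: M ≅ I[1,2]^2, I[1,5], I[2,2], I[6,6]^2. HN layers by μ_θ (3 steps, strictly decreasing):
  μ^(1)=11; μ^(2)=-7; μ^(3)=-17/2

((2, 3, 0, 0, 0, 0); (0, 0, 0, 0, 1, 2); (1, 1, 1, 1, 0, 0))


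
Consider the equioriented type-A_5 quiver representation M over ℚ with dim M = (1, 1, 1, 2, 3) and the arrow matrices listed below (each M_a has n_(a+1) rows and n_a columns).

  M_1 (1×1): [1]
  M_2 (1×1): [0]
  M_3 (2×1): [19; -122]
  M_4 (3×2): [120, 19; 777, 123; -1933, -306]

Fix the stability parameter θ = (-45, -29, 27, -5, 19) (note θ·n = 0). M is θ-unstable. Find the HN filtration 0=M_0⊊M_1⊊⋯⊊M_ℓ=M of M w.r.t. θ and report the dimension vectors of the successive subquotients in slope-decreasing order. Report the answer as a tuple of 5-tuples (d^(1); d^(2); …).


Interval decomposition of M: I[1,2], I[3,5], I[4,5], I[5,5].
HN type (ℓ=5): μ^(1)=19; μ^(2)=11; μ^(3)=-5; μ^(4)=-29; μ^(5)=-45

((0, 0, 0, 0, 3); (0, 0, 1, 1, 0); (0, 0, 0, 1, 0); (0, 1, 0, 0, 0); (1, 0, 0, 0, 0))


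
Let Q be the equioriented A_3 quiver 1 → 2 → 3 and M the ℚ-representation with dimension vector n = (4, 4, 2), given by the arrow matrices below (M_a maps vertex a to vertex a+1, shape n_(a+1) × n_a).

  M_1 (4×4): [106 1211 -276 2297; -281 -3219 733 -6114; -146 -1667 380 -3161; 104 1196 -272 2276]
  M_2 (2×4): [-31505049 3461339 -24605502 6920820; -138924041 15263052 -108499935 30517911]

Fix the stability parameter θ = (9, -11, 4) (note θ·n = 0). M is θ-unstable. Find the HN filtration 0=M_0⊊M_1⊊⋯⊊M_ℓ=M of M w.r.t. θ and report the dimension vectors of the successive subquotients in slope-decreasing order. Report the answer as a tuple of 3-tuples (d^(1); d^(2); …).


Via rank(M_{q-1}∘⋯∘M_p): M ≅ I[1,1]^2, I[1,3]^2, I[2,2]^2.
μ_θ-semistable layers: μ^(1)=9; μ^(2)=4; μ^(3)=-1; μ^(4)=-11

((2, 0, 0); (0, 0, 2); (2, 2, 0); (0, 2, 0))


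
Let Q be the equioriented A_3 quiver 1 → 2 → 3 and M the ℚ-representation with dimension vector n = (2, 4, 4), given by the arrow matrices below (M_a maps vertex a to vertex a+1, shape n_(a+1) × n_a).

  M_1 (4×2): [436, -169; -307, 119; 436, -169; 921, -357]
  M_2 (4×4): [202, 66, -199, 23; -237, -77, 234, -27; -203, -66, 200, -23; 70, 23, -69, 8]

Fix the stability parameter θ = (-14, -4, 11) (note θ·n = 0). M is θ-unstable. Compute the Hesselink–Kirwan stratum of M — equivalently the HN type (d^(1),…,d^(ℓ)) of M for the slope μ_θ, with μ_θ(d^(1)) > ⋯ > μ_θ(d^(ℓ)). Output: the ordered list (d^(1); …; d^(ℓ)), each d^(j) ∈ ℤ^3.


Barcode: M ≅ I[1,3]^2, I[2,3]^2. HN layers by μ_θ (3 steps, strictly decreasing):
  μ^(1)=11; μ^(2)=-4; μ^(3)=-14

((0, 0, 4); (0, 4, 0); (2, 0, 0))


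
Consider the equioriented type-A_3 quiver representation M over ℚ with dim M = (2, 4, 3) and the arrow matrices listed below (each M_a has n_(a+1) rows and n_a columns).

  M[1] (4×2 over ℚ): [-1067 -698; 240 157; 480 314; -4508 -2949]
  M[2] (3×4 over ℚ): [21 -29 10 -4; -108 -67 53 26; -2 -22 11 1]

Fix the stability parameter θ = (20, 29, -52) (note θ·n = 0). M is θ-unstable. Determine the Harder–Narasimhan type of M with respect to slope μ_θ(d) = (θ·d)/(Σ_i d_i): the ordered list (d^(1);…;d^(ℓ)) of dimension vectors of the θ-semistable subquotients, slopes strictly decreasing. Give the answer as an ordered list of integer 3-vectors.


Barcode: M ≅ I[1,3]^2, I[2,2], I[2,3]. HN layers by μ_θ (3 steps, strictly decreasing):
  μ^(1)=29; μ^(2)=-1; μ^(3)=-23/2

((0, 1, 0); (2, 2, 2); (0, 1, 1))


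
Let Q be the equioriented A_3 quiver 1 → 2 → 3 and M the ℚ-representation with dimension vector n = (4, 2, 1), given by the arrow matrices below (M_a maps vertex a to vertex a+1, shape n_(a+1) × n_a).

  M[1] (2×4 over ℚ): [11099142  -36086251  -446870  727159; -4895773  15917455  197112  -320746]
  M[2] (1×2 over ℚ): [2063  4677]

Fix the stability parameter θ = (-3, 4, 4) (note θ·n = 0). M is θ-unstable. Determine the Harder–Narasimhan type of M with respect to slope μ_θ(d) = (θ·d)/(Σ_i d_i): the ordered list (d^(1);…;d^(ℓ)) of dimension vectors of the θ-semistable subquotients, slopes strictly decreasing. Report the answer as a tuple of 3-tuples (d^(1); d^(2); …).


Via rank(M_{q-1}∘⋯∘M_p): M ≅ I[1,1]^2, I[1,2], I[1,3].
μ_θ-semistable layers: μ^(1)=4; μ^(2)=-3

((0, 2, 1); (4, 0, 0))


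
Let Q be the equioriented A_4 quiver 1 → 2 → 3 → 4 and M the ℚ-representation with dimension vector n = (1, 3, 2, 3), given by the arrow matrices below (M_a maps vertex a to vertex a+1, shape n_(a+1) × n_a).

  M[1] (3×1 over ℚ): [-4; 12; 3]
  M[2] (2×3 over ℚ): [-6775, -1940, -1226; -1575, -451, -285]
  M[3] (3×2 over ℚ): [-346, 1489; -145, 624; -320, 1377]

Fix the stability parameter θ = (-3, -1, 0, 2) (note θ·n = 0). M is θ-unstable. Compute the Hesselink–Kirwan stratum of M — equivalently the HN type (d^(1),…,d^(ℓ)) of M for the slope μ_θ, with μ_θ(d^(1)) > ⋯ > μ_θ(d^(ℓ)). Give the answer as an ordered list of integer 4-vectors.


Barcode: M ≅ I[1,4], I[2,2], I[2,4], I[4,4]. HN layers by μ_θ (4 steps, strictly decreasing):
  μ^(1)=2; μ^(2)=0; μ^(3)=-1; μ^(4)=-3

((0, 0, 0, 3); (0, 0, 2, 0); (0, 3, 0, 0); (1, 0, 0, 0))
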